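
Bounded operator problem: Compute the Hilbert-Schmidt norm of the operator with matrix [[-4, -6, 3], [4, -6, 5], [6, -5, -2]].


The Hilbert-Schmidt norm is sqrt(sum of squares of all entries).
Sum of squares = (-4)^2 + (-6)^2 + 3^2 + 4^2 + (-6)^2 + 5^2 + 6^2 + (-5)^2 + (-2)^2
= 16 + 36 + 9 + 16 + 36 + 25 + 36 + 25 + 4 = 203
||T||_HS = sqrt(203) = 14.2478

14.2478


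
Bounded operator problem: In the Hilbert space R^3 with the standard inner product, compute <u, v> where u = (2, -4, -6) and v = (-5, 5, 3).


Computing the standard inner product <u, v> = sum u_i * v_i
= 2*-5 + -4*5 + -6*3
= -10 + -20 + -18
= -48

-48


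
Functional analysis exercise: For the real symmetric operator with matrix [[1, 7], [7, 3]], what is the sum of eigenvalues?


For a self-adjoint (symmetric) matrix, the eigenvalues are real.
The sum of eigenvalues equals the trace of the matrix.
trace = 1 + 3 = 4

4


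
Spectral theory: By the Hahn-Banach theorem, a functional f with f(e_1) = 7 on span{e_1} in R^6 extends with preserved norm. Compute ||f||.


The norm of f is given by ||f|| = sup_{||x||=1} |f(x)|.
On span{e_1}, ||e_1|| = 1, so ||f|| = |f(e_1)| / ||e_1||
= |7| / 1 = 7.0000

7.0000


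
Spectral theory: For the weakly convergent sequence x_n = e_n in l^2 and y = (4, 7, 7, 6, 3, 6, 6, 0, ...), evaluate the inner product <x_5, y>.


x_5 = e_5 is the standard basis vector with 1 in position 5.
<x_5, y> = y_5 = 3
As n -> infinity, <x_n, y> -> 0, confirming weak convergence of (x_n) to 0.

3


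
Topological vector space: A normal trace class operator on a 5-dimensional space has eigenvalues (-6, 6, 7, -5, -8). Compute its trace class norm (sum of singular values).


For a normal operator, singular values equal |eigenvalues|.
Trace norm = sum |lambda_i| = 6 + 6 + 7 + 5 + 8
= 32

32


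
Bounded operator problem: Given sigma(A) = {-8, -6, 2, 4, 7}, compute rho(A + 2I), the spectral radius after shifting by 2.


Spectrum of A + 2I = {-6, -4, 4, 6, 9}
Spectral radius = max |lambda| over the shifted spectrum
= max(6, 4, 4, 6, 9) = 9

9


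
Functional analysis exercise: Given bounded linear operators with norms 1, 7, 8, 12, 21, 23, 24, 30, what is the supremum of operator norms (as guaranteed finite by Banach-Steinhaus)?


By the Uniform Boundedness Principle, the supremum of norms is finite.
sup_k ||T_k|| = max(1, 7, 8, 12, 21, 23, 24, 30) = 30

30


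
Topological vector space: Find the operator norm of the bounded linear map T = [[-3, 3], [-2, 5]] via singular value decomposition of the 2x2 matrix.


A^T A = [[13, -19], [-19, 34]]
trace(A^T A) = 47, det(A^T A) = 81
discriminant = 47^2 - 4*81 = 1885
Largest eigenvalue of A^T A = (trace + sqrt(disc))/2 = 45.2083
||T|| = sqrt(45.2083) = 6.7237

6.7237


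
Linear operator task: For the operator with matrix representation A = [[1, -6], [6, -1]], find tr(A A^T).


trace(A * A^T) = sum of squares of all entries
= 1^2 + (-6)^2 + 6^2 + (-1)^2
= 1 + 36 + 36 + 1
= 74

74


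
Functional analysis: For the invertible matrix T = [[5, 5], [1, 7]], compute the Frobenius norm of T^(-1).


det(T) = 5*7 - 5*1 = 30
T^(-1) = (1/30) * [[7, -5], [-1, 5]] = [[0.2333, -0.1667], [-0.0333, 0.1667]]
||T^(-1)||_F^2 = 0.2333^2 + (-0.1667)^2 + (-0.0333)^2 + 0.1667^2 = 0.1111
||T^(-1)||_F = sqrt(0.1111) = 0.3333

0.3333


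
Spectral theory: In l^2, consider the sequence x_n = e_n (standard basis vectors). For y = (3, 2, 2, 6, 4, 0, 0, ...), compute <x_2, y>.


x_2 = e_2 is the standard basis vector with 1 in position 2.
<x_2, y> = y_2 = 2
As n -> infinity, <x_n, y> -> 0, confirming weak convergence of (x_n) to 0.

2


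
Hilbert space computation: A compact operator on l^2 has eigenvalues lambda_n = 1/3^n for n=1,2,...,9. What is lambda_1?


The eigenvalue formula gives lambda_1 = 1/3^1
= 1/3
= 0.3333

0.3333


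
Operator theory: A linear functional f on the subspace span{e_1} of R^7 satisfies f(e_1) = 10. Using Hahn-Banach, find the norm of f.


The norm of f is given by ||f|| = sup_{||x||=1} |f(x)|.
On span{e_1}, ||e_1|| = 1, so ||f|| = |f(e_1)| / ||e_1||
= |10| / 1 = 10.0000

10.0000


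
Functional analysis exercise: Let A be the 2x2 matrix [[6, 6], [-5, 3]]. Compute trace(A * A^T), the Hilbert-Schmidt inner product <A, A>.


trace(A * A^T) = sum of squares of all entries
= 6^2 + 6^2 + (-5)^2 + 3^2
= 36 + 36 + 25 + 9
= 106

106


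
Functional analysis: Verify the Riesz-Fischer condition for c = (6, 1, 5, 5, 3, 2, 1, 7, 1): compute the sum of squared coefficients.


sum |c_n|^2 = 6^2 + 1^2 + 5^2 + 5^2 + 3^2 + 2^2 + 1^2 + 7^2 + 1^2
= 36 + 1 + 25 + 25 + 9 + 4 + 1 + 49 + 1
= 151

151


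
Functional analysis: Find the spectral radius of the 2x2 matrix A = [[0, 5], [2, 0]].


For a 2x2 matrix, eigenvalues satisfy lambda^2 - (trace)*lambda + det = 0
trace = 0 + 0 = 0
det = 0*0 - 5*2 = -10
discriminant = 0^2 - 4*(-10) = 40
spectral radius = max |eigenvalue| = 3.1623

3.1623


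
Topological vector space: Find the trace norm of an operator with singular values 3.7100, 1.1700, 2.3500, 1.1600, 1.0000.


The nuclear norm is the sum of all singular values.
||T||_1 = 3.7100 + 1.1700 + 2.3500 + 1.1600 + 1.0000
= 9.3900

9.3900


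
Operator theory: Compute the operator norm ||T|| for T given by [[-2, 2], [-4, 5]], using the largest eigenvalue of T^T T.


A^T A = [[20, -24], [-24, 29]]
trace(A^T A) = 49, det(A^T A) = 4
discriminant = 49^2 - 4*4 = 2385
Largest eigenvalue of A^T A = (trace + sqrt(disc))/2 = 48.9182
||T|| = sqrt(48.9182) = 6.9942

6.9942


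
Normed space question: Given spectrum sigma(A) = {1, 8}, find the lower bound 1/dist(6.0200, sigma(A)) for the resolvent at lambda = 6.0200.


dist(6.0200, {1, 8}) = min(|6.0200 - 1|, |6.0200 - 8|)
= min(5.0200, 1.9800) = 1.9800
Resolvent bound = 1/1.9800 = 0.5051

0.5051


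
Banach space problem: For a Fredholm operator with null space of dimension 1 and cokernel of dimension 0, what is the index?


The Fredholm index is defined as ind(T) = dim(ker T) - dim(coker T)
= 1 - 0
= 1

1


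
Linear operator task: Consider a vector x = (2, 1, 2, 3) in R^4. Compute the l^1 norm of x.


The l^1 norm equals the sum of absolute values of all components.
||x||_1 = 2 + 1 + 2 + 3
= 8

8.0000


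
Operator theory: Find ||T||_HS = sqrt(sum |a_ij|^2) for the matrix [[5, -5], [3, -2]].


The Hilbert-Schmidt norm is sqrt(sum of squares of all entries).
Sum of squares = 5^2 + (-5)^2 + 3^2 + (-2)^2
= 25 + 25 + 9 + 4 = 63
||T||_HS = sqrt(63) = 7.9373

7.9373


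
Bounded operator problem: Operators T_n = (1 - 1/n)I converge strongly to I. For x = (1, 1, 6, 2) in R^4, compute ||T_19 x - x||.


T_19 x - x = (1 - 1/19)x - x = -x/19
||x|| = sqrt(42) = 6.4807
||T_19 x - x|| = ||x||/19 = 6.4807/19 = 0.3411

0.3411


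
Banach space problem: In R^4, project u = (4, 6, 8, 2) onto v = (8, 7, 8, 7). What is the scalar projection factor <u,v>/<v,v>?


Computing <u,v> = 4*8 + 6*7 + 8*8 + 2*7 = 152
Computing <v,v> = 8^2 + 7^2 + 8^2 + 7^2 = 226
Projection coefficient = 152/226 = 0.6726

0.6726


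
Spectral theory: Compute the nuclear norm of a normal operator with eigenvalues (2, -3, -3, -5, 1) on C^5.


For a normal operator, singular values equal |eigenvalues|.
Trace norm = sum |lambda_i| = 2 + 3 + 3 + 5 + 1
= 14

14


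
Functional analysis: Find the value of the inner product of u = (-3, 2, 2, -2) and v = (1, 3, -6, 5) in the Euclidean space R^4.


Computing the standard inner product <u, v> = sum u_i * v_i
= -3*1 + 2*3 + 2*-6 + -2*5
= -3 + 6 + -12 + -10
= -19

-19


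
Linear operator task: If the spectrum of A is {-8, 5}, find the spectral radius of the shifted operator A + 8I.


Spectrum of A + 8I = {0, 13}
Spectral radius = max |lambda| over the shifted spectrum
= max(0, 13) = 13

13


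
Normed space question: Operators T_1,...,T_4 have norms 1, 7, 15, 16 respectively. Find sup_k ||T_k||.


By the Uniform Boundedness Principle, the supremum of norms is finite.
sup_k ||T_k|| = max(1, 7, 15, 16) = 16

16


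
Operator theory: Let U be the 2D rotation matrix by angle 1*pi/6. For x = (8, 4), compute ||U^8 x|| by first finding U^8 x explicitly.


U is a rotation by theta = 1*pi/6
U^8 = rotation by 8*theta = 8*pi/6
cos(8*pi/6) = -0.5000, sin(8*pi/6) = -0.8660
U^8 x = (-0.5000 * 8 - -0.8660 * 4, -0.8660 * 8 + -0.5000 * 4)
= (-0.5359, -8.9282)
||U^8 x|| = sqrt((-0.5359)^2 + (-8.9282)^2) = sqrt(80.0000) = 8.9443

8.9443


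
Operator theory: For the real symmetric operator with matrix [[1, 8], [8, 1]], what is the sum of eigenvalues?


For a self-adjoint (symmetric) matrix, the eigenvalues are real.
The sum of eigenvalues equals the trace of the matrix.
trace = 1 + 1 = 2

2


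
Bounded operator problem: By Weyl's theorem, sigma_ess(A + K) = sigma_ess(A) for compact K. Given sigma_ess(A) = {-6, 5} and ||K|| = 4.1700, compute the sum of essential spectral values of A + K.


By Weyl's theorem, the essential spectrum is invariant under compact perturbations.
sigma_ess(A + K) = sigma_ess(A) = {-6, 5}
Sum = -6 + 5 = -1

-1


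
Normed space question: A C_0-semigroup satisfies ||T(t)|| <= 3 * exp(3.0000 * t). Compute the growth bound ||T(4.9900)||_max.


||T(4.9900)|| <= 3 * exp(3.0000 * 4.9900)
= 3 * exp(14.9700)
= 3 * 3.1724e+06
= 9.5172e+06

9.5172e+06


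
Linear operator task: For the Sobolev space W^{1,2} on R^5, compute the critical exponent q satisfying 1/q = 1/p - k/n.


Using the Sobolev embedding formula: 1/q = 1/p - k/n
1/q = 1/2 - 1/5 = 3/10
q = 1/(3/10) = 10/3 = 3.3333

3.3333


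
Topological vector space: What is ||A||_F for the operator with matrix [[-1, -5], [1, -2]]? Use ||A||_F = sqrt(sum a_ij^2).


||A||_F^2 = sum a_ij^2
= (-1)^2 + (-5)^2 + 1^2 + (-2)^2
= 1 + 25 + 1 + 4 = 31
||A||_F = sqrt(31) = 5.5678

5.5678


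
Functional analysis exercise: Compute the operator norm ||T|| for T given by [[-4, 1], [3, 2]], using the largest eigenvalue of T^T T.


A^T A = [[25, 2], [2, 5]]
trace(A^T A) = 30, det(A^T A) = 121
discriminant = 30^2 - 4*121 = 416
Largest eigenvalue of A^T A = (trace + sqrt(disc))/2 = 25.1980
||T|| = sqrt(25.1980) = 5.0198

5.0198


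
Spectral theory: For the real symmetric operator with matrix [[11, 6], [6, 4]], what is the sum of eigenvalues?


For a self-adjoint (symmetric) matrix, the eigenvalues are real.
The sum of eigenvalues equals the trace of the matrix.
trace = 11 + 4 = 15

15


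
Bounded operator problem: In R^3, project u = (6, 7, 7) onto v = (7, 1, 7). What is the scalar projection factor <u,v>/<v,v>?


Computing <u,v> = 6*7 + 7*1 + 7*7 = 98
Computing <v,v> = 7^2 + 1^2 + 7^2 = 99
Projection coefficient = 98/99 = 0.9899

0.9899


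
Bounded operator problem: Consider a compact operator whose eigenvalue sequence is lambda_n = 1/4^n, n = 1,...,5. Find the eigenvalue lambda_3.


The eigenvalue formula gives lambda_3 = 1/4^3
= 1/64
= 0.0156

0.0156


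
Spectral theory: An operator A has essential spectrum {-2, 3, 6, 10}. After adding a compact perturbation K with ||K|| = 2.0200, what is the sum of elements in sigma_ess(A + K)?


By Weyl's theorem, the essential spectrum is invariant under compact perturbations.
sigma_ess(A + K) = sigma_ess(A) = {-2, 3, 6, 10}
Sum = -2 + 3 + 6 + 10 = 17

17


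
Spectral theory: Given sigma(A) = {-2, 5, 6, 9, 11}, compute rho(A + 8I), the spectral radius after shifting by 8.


Spectrum of A + 8I = {6, 13, 14, 17, 19}
Spectral radius = max |lambda| over the shifted spectrum
= max(6, 13, 14, 17, 19) = 19

19


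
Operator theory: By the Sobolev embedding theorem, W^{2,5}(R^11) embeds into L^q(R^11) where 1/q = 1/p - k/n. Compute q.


Using the Sobolev embedding formula: 1/q = 1/p - k/n
1/q = 1/5 - 2/11 = 1/55
q = 1/(1/55) = 55

55.0000


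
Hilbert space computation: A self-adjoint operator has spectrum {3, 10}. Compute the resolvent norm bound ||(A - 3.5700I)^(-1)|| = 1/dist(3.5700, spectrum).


dist(3.5700, {3, 10}) = min(|3.5700 - 3|, |3.5700 - 10|)
= min(0.5700, 6.4300) = 0.5700
Resolvent bound = 1/0.5700 = 1.7544

1.7544


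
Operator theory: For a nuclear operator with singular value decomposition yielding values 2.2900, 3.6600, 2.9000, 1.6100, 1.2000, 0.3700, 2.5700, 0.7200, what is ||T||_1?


The nuclear norm is the sum of all singular values.
||T||_1 = 2.2900 + 3.6600 + 2.9000 + 1.6100 + 1.2000 + 0.3700 + 2.5700 + 0.7200
= 15.3200

15.3200


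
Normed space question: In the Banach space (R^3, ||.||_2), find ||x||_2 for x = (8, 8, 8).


The l^2 norm = (sum |x_i|^2)^(1/2)
Sum of 2th powers = 64 + 64 + 64 = 192
||x||_2 = (192)^(1/2) = 13.8564

13.8564


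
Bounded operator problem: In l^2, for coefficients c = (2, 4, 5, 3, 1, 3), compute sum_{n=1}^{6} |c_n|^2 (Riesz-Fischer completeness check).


sum |c_n|^2 = 2^2 + 4^2 + 5^2 + 3^2 + 1^2 + 3^2
= 4 + 16 + 25 + 9 + 1 + 9
= 64

64


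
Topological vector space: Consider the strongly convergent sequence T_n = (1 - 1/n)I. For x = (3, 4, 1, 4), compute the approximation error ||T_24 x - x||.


T_24 x - x = (1 - 1/24)x - x = -x/24
||x|| = sqrt(42) = 6.4807
||T_24 x - x|| = ||x||/24 = 6.4807/24 = 0.2700

0.2700


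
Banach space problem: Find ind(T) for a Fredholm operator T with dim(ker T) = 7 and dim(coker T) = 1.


The Fredholm index is defined as ind(T) = dim(ker T) - dim(coker T)
= 7 - 1
= 6

6


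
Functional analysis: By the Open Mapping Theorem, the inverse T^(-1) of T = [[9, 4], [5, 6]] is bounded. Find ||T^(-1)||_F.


det(T) = 9*6 - 4*5 = 34
T^(-1) = (1/34) * [[6, -4], [-5, 9]] = [[0.1765, -0.1176], [-0.1471, 0.2647]]
||T^(-1)||_F^2 = 0.1765^2 + (-0.1176)^2 + (-0.1471)^2 + 0.2647^2 = 0.1367
||T^(-1)||_F = sqrt(0.1367) = 0.3697

0.3697


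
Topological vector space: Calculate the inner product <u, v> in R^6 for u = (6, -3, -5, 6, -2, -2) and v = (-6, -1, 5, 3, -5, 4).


Computing the standard inner product <u, v> = sum u_i * v_i
= 6*-6 + -3*-1 + -5*5 + 6*3 + -2*-5 + -2*4
= -36 + 3 + -25 + 18 + 10 + -8
= -38

-38


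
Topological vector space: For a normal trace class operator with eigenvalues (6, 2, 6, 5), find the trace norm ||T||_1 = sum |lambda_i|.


For a normal operator, singular values equal |eigenvalues|.
Trace norm = sum |lambda_i| = 6 + 2 + 6 + 5
= 19

19


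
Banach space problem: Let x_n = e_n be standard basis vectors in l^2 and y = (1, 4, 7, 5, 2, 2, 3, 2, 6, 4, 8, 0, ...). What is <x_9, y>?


x_9 = e_9 is the standard basis vector with 1 in position 9.
<x_9, y> = y_9 = 6
As n -> infinity, <x_n, y> -> 0, confirming weak convergence of (x_n) to 0.

6


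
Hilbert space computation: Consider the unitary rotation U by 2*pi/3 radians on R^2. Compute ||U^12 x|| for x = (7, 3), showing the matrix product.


U is a rotation by theta = 2*pi/3
U^12 = rotation by 12*theta = 24*pi/3 = 0*pi/3 (mod 2*pi)
cos(0*pi/3) = 1.0000, sin(0*pi/3) = 0.0000
U^12 x = (1.0000 * 7 - 0.0000 * 3, 0.0000 * 7 + 1.0000 * 3)
= (7.0000, 3.0000)
||U^12 x|| = sqrt(7.0000^2 + 3.0000^2) = sqrt(58.0000) = 7.6158

7.6158


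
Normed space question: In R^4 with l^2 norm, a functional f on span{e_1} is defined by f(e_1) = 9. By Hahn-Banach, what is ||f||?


The norm of f is given by ||f|| = sup_{||x||=1} |f(x)|.
On span{e_1}, ||e_1|| = 1, so ||f|| = |f(e_1)| / ||e_1||
= |9| / 1 = 9.0000

9.0000


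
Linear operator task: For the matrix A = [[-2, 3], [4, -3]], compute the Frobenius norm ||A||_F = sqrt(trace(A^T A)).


||A||_F^2 = sum a_ij^2
= (-2)^2 + 3^2 + 4^2 + (-3)^2
= 4 + 9 + 16 + 9 = 38
||A||_F = sqrt(38) = 6.1644

6.1644


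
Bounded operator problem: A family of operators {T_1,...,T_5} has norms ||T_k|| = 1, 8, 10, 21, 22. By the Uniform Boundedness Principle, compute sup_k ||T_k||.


By the Uniform Boundedness Principle, the supremum of norms is finite.
sup_k ||T_k|| = max(1, 8, 10, 21, 22) = 22

22


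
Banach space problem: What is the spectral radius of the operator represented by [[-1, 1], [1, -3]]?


For a 2x2 matrix, eigenvalues satisfy lambda^2 - (trace)*lambda + det = 0
trace = -1 + -3 = -4
det = -1*-3 - 1*1 = 2
discriminant = (-4)^2 - 4*(2) = 8
spectral radius = max |eigenvalue| = 3.4142

3.4142


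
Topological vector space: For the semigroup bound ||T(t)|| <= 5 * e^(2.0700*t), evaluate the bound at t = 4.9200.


||T(4.9200)|| <= 5 * exp(2.0700 * 4.9200)
= 5 * exp(10.1844)
= 5 * 26486.7530
= 132433.7650

132433.7650


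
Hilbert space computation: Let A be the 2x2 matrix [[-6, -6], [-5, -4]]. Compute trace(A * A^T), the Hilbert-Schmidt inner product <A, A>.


trace(A * A^T) = sum of squares of all entries
= (-6)^2 + (-6)^2 + (-5)^2 + (-4)^2
= 36 + 36 + 25 + 16
= 113

113


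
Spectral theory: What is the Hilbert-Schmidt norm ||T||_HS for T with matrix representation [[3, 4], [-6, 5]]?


The Hilbert-Schmidt norm is sqrt(sum of squares of all entries).
Sum of squares = 3^2 + 4^2 + (-6)^2 + 5^2
= 9 + 16 + 36 + 25 = 86
||T||_HS = sqrt(86) = 9.2736

9.2736


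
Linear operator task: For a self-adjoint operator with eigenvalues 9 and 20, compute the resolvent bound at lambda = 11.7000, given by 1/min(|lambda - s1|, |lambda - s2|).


dist(11.7000, {9, 20}) = min(|11.7000 - 9|, |11.7000 - 20|)
= min(2.7000, 8.3000) = 2.7000
Resolvent bound = 1/2.7000 = 0.3704

0.3704


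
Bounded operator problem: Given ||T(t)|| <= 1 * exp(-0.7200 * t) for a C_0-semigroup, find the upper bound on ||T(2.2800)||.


||T(2.2800)|| <= 1 * exp(-0.7200 * 2.2800)
= 1 * exp(-1.6416)
= 1 * 0.1937
= 0.1937

0.1937


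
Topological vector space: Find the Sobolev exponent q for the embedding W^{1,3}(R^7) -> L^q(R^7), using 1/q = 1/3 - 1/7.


Using the Sobolev embedding formula: 1/q = 1/p - k/n
1/q = 1/3 - 1/7 = 4/21
q = 1/(4/21) = 21/4 = 5.2500

5.2500


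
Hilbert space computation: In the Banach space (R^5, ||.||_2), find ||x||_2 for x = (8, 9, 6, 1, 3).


The l^2 norm = (sum |x_i|^2)^(1/2)
Sum of 2th powers = 64 + 81 + 36 + 1 + 9 = 191
||x||_2 = (191)^(1/2) = 13.8203

13.8203


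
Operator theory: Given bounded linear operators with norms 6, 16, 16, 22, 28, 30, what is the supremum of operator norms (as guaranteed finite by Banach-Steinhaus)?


By the Uniform Boundedness Principle, the supremum of norms is finite.
sup_k ||T_k|| = max(6, 16, 16, 22, 28, 30) = 30

30


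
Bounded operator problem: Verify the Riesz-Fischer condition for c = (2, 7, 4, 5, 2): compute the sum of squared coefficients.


sum |c_n|^2 = 2^2 + 7^2 + 4^2 + 5^2 + 2^2
= 4 + 49 + 16 + 25 + 4
= 98

98


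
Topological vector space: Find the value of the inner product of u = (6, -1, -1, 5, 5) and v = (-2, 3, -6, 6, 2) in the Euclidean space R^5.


Computing the standard inner product <u, v> = sum u_i * v_i
= 6*-2 + -1*3 + -1*-6 + 5*6 + 5*2
= -12 + -3 + 6 + 30 + 10
= 31

31


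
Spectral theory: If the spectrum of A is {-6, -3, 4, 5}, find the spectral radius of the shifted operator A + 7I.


Spectrum of A + 7I = {1, 4, 11, 12}
Spectral radius = max |lambda| over the shifted spectrum
= max(1, 4, 11, 12) = 12

12


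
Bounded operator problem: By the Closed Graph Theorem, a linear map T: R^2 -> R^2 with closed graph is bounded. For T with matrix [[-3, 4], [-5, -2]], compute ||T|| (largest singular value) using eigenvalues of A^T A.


A^T A = [[34, -2], [-2, 20]]
trace(A^T A) = 54, det(A^T A) = 676
discriminant = 54^2 - 4*676 = 212
Largest eigenvalue of A^T A = (trace + sqrt(disc))/2 = 34.2801
||T|| = sqrt(34.2801) = 5.8549

5.8549


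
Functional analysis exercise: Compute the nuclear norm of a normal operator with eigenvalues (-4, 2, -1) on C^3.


For a normal operator, singular values equal |eigenvalues|.
Trace norm = sum |lambda_i| = 4 + 2 + 1
= 7

7


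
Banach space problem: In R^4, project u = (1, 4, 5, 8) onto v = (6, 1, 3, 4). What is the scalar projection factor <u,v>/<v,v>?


Computing <u,v> = 1*6 + 4*1 + 5*3 + 8*4 = 57
Computing <v,v> = 6^2 + 1^2 + 3^2 + 4^2 = 62
Projection coefficient = 57/62 = 0.9194

0.9194


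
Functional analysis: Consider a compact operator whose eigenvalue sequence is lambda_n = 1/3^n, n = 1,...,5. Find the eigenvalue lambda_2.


The eigenvalue formula gives lambda_2 = 1/3^2
= 1/9
= 0.1111

0.1111


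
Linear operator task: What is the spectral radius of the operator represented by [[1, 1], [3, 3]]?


For a 2x2 matrix, eigenvalues satisfy lambda^2 - (trace)*lambda + det = 0
trace = 1 + 3 = 4
det = 1*3 - 1*3 = 0
discriminant = 4^2 - 4*(0) = 16
spectral radius = max |eigenvalue| = 4.0000

4.0000


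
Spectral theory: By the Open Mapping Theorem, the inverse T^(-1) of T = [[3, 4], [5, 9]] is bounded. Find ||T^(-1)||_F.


det(T) = 3*9 - 4*5 = 7
T^(-1) = (1/7) * [[9, -4], [-5, 3]] = [[1.2857, -0.5714], [-0.7143, 0.4286]]
||T^(-1)||_F^2 = 1.2857^2 + (-0.5714)^2 + (-0.7143)^2 + 0.4286^2 = 2.6735
||T^(-1)||_F = sqrt(2.6735) = 1.6351

1.6351


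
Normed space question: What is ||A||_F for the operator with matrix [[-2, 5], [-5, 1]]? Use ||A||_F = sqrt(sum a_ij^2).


||A||_F^2 = sum a_ij^2
= (-2)^2 + 5^2 + (-5)^2 + 1^2
= 4 + 25 + 25 + 1 = 55
||A||_F = sqrt(55) = 7.4162

7.4162


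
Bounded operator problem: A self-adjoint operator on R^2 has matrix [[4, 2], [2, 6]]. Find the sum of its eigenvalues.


For a self-adjoint (symmetric) matrix, the eigenvalues are real.
The sum of eigenvalues equals the trace of the matrix.
trace = 4 + 6 = 10

10


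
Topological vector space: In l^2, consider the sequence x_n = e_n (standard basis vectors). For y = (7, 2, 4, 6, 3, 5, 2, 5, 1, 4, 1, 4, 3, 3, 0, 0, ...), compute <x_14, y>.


x_14 = e_14 is the standard basis vector with 1 in position 14.
<x_14, y> = y_14 = 3
As n -> infinity, <x_n, y> -> 0, confirming weak convergence of (x_n) to 0.

3


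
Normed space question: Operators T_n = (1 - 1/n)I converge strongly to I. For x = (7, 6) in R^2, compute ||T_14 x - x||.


T_14 x - x = (1 - 1/14)x - x = -x/14
||x|| = sqrt(85) = 9.2195
||T_14 x - x|| = ||x||/14 = 9.2195/14 = 0.6585

0.6585


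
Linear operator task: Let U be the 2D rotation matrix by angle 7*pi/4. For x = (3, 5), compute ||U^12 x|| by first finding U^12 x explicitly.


U is a rotation by theta = 7*pi/4
U^12 = rotation by 12*theta = 84*pi/4 = 4*pi/4 (mod 2*pi)
cos(4*pi/4) = -1.0000, sin(4*pi/4) = 0.0000
U^12 x = (-1.0000 * 3 - 0.0000 * 5, 0.0000 * 3 + -1.0000 * 5)
= (-3.0000, -5.0000)
||U^12 x|| = sqrt((-3.0000)^2 + (-5.0000)^2) = sqrt(34.0000) = 5.8310

5.8310


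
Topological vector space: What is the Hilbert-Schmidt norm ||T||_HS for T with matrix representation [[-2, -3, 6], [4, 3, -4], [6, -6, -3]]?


The Hilbert-Schmidt norm is sqrt(sum of squares of all entries).
Sum of squares = (-2)^2 + (-3)^2 + 6^2 + 4^2 + 3^2 + (-4)^2 + 6^2 + (-6)^2 + (-3)^2
= 4 + 9 + 36 + 16 + 9 + 16 + 36 + 36 + 9 = 171
||T||_HS = sqrt(171) = 13.0767

13.0767


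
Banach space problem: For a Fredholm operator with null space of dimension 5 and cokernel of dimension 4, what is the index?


The Fredholm index is defined as ind(T) = dim(ker T) - dim(coker T)
= 5 - 4
= 1

1


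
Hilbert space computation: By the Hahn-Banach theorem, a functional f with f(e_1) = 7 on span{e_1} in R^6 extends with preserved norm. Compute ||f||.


The norm of f is given by ||f|| = sup_{||x||=1} |f(x)|.
On span{e_1}, ||e_1|| = 1, so ||f|| = |f(e_1)| / ||e_1||
= |7| / 1 = 7.0000

7.0000


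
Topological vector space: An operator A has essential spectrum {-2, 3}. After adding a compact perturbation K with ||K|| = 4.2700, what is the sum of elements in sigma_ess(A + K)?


By Weyl's theorem, the essential spectrum is invariant under compact perturbations.
sigma_ess(A + K) = sigma_ess(A) = {-2, 3}
Sum = -2 + 3 = 1

1


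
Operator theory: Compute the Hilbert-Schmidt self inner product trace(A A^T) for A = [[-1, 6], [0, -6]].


trace(A * A^T) = sum of squares of all entries
= (-1)^2 + 6^2 + 0^2 + (-6)^2
= 1 + 36 + 0 + 36
= 73

73


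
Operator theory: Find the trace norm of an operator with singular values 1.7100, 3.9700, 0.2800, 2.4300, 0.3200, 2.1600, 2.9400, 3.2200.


The nuclear norm is the sum of all singular values.
||T||_1 = 1.7100 + 3.9700 + 0.2800 + 2.4300 + 0.3200 + 2.1600 + 2.9400 + 3.2200
= 17.0300

17.0300


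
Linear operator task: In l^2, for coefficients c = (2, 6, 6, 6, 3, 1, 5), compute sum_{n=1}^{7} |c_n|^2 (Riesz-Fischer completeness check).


sum |c_n|^2 = 2^2 + 6^2 + 6^2 + 6^2 + 3^2 + 1^2 + 5^2
= 4 + 36 + 36 + 36 + 9 + 1 + 25
= 147

147


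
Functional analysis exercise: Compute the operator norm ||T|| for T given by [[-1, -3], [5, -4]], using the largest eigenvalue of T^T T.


A^T A = [[26, -17], [-17, 25]]
trace(A^T A) = 51, det(A^T A) = 361
discriminant = 51^2 - 4*361 = 1157
Largest eigenvalue of A^T A = (trace + sqrt(disc))/2 = 42.5074
||T|| = sqrt(42.5074) = 6.5198

6.5198


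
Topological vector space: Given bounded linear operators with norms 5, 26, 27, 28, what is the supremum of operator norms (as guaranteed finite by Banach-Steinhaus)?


By the Uniform Boundedness Principle, the supremum of norms is finite.
sup_k ||T_k|| = max(5, 26, 27, 28) = 28

28


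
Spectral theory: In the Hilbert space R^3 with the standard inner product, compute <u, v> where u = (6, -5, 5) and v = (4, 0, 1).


Computing the standard inner product <u, v> = sum u_i * v_i
= 6*4 + -5*0 + 5*1
= 24 + 0 + 5
= 29

29


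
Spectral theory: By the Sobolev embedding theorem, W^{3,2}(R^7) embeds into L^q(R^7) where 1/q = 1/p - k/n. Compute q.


Using the Sobolev embedding formula: 1/q = 1/p - k/n
1/q = 1/2 - 3/7 = 1/14
q = 1/(1/14) = 14

14.0000


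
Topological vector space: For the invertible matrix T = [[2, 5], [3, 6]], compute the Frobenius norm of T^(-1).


det(T) = 2*6 - 5*3 = -3
T^(-1) = (1/-3) * [[6, -5], [-3, 2]] = [[-2.0000, 1.6667], [1.0000, -0.6667]]
||T^(-1)||_F^2 = (-2.0000)^2 + 1.6667^2 + 1.0000^2 + (-0.6667)^2 = 8.2222
||T^(-1)||_F = sqrt(8.2222) = 2.8674

2.8674


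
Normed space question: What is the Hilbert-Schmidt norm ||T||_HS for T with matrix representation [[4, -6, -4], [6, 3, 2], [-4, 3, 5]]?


The Hilbert-Schmidt norm is sqrt(sum of squares of all entries).
Sum of squares = 4^2 + (-6)^2 + (-4)^2 + 6^2 + 3^2 + 2^2 + (-4)^2 + 3^2 + 5^2
= 16 + 36 + 16 + 36 + 9 + 4 + 16 + 9 + 25 = 167
||T||_HS = sqrt(167) = 12.9228

12.9228


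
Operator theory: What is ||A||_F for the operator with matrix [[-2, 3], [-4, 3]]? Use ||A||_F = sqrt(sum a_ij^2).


||A||_F^2 = sum a_ij^2
= (-2)^2 + 3^2 + (-4)^2 + 3^2
= 4 + 9 + 16 + 9 = 38
||A||_F = sqrt(38) = 6.1644

6.1644


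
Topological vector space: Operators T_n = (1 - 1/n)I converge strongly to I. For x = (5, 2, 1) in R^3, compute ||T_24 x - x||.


T_24 x - x = (1 - 1/24)x - x = -x/24
||x|| = sqrt(30) = 5.4772
||T_24 x - x|| = ||x||/24 = 5.4772/24 = 0.2282

0.2282


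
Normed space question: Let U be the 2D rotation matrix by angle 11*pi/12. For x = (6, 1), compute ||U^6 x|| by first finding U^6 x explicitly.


U is a rotation by theta = 11*pi/12
U^6 = rotation by 6*theta = 66*pi/12 = 18*pi/12 (mod 2*pi)
cos(18*pi/12) = 0.0000, sin(18*pi/12) = -1.0000
U^6 x = (0.0000 * 6 - -1.0000 * 1, -1.0000 * 6 + 0.0000 * 1)
= (1.0000, -6.0000)
||U^6 x|| = sqrt(1.0000^2 + (-6.0000)^2) = sqrt(37.0000) = 6.0828

6.0828


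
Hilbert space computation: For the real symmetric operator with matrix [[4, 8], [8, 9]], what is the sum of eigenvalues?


For a self-adjoint (symmetric) matrix, the eigenvalues are real.
The sum of eigenvalues equals the trace of the matrix.
trace = 4 + 9 = 13

13


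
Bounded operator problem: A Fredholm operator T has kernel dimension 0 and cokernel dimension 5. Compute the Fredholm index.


The Fredholm index is defined as ind(T) = dim(ker T) - dim(coker T)
= 0 - 5
= -5

-5


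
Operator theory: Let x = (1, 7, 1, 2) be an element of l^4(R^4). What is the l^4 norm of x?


The l^4 norm = (sum |x_i|^4)^(1/4)
Sum of 4th powers = 1 + 2401 + 1 + 16 = 2419
||x||_4 = (2419)^(1/4) = 7.0131

7.0131


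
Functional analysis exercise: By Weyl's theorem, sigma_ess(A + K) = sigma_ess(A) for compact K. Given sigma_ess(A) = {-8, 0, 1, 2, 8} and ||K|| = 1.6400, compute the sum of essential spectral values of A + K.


By Weyl's theorem, the essential spectrum is invariant under compact perturbations.
sigma_ess(A + K) = sigma_ess(A) = {-8, 0, 1, 2, 8}
Sum = -8 + 0 + 1 + 2 + 8 = 3

3


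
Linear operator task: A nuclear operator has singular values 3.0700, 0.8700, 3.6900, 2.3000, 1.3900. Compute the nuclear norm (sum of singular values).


The nuclear norm is the sum of all singular values.
||T||_1 = 3.0700 + 0.8700 + 3.6900 + 2.3000 + 1.3900
= 11.3200

11.3200


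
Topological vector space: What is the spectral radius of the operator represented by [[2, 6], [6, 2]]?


For a 2x2 matrix, eigenvalues satisfy lambda^2 - (trace)*lambda + det = 0
trace = 2 + 2 = 4
det = 2*2 - 6*6 = -32
discriminant = 4^2 - 4*(-32) = 144
spectral radius = max |eigenvalue| = 8.0000

8.0000


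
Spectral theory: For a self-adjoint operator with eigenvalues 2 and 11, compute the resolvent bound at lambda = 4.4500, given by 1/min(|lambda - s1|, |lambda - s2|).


dist(4.4500, {2, 11}) = min(|4.4500 - 2|, |4.4500 - 11|)
= min(2.4500, 6.5500) = 2.4500
Resolvent bound = 1/2.4500 = 0.4082

0.4082


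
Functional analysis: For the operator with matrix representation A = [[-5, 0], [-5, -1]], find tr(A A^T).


trace(A * A^T) = sum of squares of all entries
= (-5)^2 + 0^2 + (-5)^2 + (-1)^2
= 25 + 0 + 25 + 1
= 51

51


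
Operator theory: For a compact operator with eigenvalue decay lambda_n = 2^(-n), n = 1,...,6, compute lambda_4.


The eigenvalue formula gives lambda_4 = 1/2^4
= 1/16
= 0.0625

0.0625


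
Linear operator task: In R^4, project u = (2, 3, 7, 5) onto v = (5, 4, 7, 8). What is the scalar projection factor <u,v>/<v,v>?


Computing <u,v> = 2*5 + 3*4 + 7*7 + 5*8 = 111
Computing <v,v> = 5^2 + 4^2 + 7^2 + 8^2 = 154
Projection coefficient = 111/154 = 0.7208

0.7208


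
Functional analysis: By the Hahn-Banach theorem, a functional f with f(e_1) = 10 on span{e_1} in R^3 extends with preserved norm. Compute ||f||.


The norm of f is given by ||f|| = sup_{||x||=1} |f(x)|.
On span{e_1}, ||e_1|| = 1, so ||f|| = |f(e_1)| / ||e_1||
= |10| / 1 = 10.0000

10.0000


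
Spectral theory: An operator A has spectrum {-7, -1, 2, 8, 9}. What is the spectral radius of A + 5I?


Spectrum of A + 5I = {-2, 4, 7, 13, 14}
Spectral radius = max |lambda| over the shifted spectrum
= max(2, 4, 7, 13, 14) = 14

14


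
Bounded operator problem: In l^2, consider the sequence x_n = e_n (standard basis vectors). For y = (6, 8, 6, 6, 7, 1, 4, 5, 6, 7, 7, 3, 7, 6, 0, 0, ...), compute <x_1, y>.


x_1 = e_1 is the standard basis vector with 1 in position 1.
<x_1, y> = y_1 = 6
As n -> infinity, <x_n, y> -> 0, confirming weak convergence of (x_n) to 0.

6


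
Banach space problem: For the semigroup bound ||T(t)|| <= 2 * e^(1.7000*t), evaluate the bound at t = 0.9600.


||T(0.9600)|| <= 2 * exp(1.7000 * 0.9600)
= 2 * exp(1.6320)
= 2 * 5.1141
= 10.2282

10.2282


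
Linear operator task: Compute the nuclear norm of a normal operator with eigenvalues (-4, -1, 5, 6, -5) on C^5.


For a normal operator, singular values equal |eigenvalues|.
Trace norm = sum |lambda_i| = 4 + 1 + 5 + 6 + 5
= 21

21


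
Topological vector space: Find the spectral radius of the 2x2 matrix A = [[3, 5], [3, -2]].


For a 2x2 matrix, eigenvalues satisfy lambda^2 - (trace)*lambda + det = 0
trace = 3 + -2 = 1
det = 3*-2 - 5*3 = -21
discriminant = 1^2 - 4*(-21) = 85
spectral radius = max |eigenvalue| = 5.1098

5.1098


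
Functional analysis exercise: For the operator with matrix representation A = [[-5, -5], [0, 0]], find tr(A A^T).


trace(A * A^T) = sum of squares of all entries
= (-5)^2 + (-5)^2 + 0^2 + 0^2
= 25 + 25 + 0 + 0
= 50

50


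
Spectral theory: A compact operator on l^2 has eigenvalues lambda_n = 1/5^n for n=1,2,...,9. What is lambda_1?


The eigenvalue formula gives lambda_1 = 1/5^1
= 1/5
= 0.2000

0.2000


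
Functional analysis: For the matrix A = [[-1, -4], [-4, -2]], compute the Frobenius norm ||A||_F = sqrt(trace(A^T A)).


||A||_F^2 = sum a_ij^2
= (-1)^2 + (-4)^2 + (-4)^2 + (-2)^2
= 1 + 16 + 16 + 4 = 37
||A||_F = sqrt(37) = 6.0828

6.0828


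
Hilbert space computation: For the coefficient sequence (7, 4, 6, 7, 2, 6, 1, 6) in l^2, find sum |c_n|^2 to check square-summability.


sum |c_n|^2 = 7^2 + 4^2 + 6^2 + 7^2 + 2^2 + 6^2 + 1^2 + 6^2
= 49 + 16 + 36 + 49 + 4 + 36 + 1 + 36
= 227

227


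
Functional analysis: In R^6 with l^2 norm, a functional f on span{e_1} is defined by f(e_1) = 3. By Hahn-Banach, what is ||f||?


The norm of f is given by ||f|| = sup_{||x||=1} |f(x)|.
On span{e_1}, ||e_1|| = 1, so ||f|| = |f(e_1)| / ||e_1||
= |3| / 1 = 3.0000

3.0000


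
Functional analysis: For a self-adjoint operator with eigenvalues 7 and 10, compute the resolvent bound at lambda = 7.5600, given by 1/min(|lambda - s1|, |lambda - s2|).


dist(7.5600, {7, 10}) = min(|7.5600 - 7|, |7.5600 - 10|)
= min(0.5600, 2.4400) = 0.5600
Resolvent bound = 1/0.5600 = 1.7857

1.7857


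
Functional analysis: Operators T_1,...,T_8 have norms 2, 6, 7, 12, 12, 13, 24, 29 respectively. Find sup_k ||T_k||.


By the Uniform Boundedness Principle, the supremum of norms is finite.
sup_k ||T_k|| = max(2, 6, 7, 12, 12, 13, 24, 29) = 29

29


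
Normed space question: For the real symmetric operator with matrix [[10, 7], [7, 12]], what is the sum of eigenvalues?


For a self-adjoint (symmetric) matrix, the eigenvalues are real.
The sum of eigenvalues equals the trace of the matrix.
trace = 10 + 12 = 22

22


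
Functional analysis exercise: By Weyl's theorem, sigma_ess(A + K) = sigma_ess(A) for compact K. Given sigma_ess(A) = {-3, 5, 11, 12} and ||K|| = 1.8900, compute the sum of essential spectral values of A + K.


By Weyl's theorem, the essential spectrum is invariant under compact perturbations.
sigma_ess(A + K) = sigma_ess(A) = {-3, 5, 11, 12}
Sum = -3 + 5 + 11 + 12 = 25

25


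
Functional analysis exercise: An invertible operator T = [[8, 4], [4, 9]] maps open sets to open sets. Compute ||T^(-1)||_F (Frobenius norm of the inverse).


det(T) = 8*9 - 4*4 = 56
T^(-1) = (1/56) * [[9, -4], [-4, 8]] = [[0.1607, -0.0714], [-0.0714, 0.1429]]
||T^(-1)||_F^2 = 0.1607^2 + (-0.0714)^2 + (-0.0714)^2 + 0.1429^2 = 0.0564
||T^(-1)||_F = sqrt(0.0564) = 0.2376

0.2376


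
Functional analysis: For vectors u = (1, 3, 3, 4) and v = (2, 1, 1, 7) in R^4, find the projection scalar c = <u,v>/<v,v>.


Computing <u,v> = 1*2 + 3*1 + 3*1 + 4*7 = 36
Computing <v,v> = 2^2 + 1^2 + 1^2 + 7^2 = 55
Projection coefficient = 36/55 = 0.6545

0.6545


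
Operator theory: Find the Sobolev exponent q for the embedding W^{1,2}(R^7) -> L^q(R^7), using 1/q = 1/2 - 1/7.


Using the Sobolev embedding formula: 1/q = 1/p - k/n
1/q = 1/2 - 1/7 = 5/14
q = 1/(5/14) = 14/5 = 2.8000

2.8000


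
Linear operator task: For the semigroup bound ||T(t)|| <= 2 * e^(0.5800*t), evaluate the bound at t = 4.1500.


||T(4.1500)|| <= 2 * exp(0.5800 * 4.1500)
= 2 * exp(2.4070)
= 2 * 11.1006
= 22.2012

22.2012


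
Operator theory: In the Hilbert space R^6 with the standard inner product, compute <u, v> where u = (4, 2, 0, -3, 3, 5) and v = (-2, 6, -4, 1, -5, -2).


Computing the standard inner product <u, v> = sum u_i * v_i
= 4*-2 + 2*6 + 0*-4 + -3*1 + 3*-5 + 5*-2
= -8 + 12 + 0 + -3 + -15 + -10
= -24

-24


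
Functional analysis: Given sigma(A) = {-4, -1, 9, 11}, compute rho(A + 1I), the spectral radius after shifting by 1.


Spectrum of A + 1I = {-3, 0, 10, 12}
Spectral radius = max |lambda| over the shifted spectrum
= max(3, 0, 10, 12) = 12

12


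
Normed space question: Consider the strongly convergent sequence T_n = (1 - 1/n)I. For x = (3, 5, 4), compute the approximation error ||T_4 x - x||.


T_4 x - x = (1 - 1/4)x - x = -x/4
||x|| = sqrt(50) = 7.0711
||T_4 x - x|| = ||x||/4 = 7.0711/4 = 1.7678

1.7678


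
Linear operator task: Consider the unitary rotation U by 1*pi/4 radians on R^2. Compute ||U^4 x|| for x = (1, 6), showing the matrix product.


U is a rotation by theta = 1*pi/4
U^4 = rotation by 4*theta = 4*pi/4
cos(4*pi/4) = -1.0000, sin(4*pi/4) = 0.0000
U^4 x = (-1.0000 * 1 - 0.0000 * 6, 0.0000 * 1 + -1.0000 * 6)
= (-1.0000, -6.0000)
||U^4 x|| = sqrt((-1.0000)^2 + (-6.0000)^2) = sqrt(37.0000) = 6.0828

6.0828


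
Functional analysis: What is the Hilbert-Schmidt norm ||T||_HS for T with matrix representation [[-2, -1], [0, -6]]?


The Hilbert-Schmidt norm is sqrt(sum of squares of all entries).
Sum of squares = (-2)^2 + (-1)^2 + 0^2 + (-6)^2
= 4 + 1 + 0 + 36 = 41
||T||_HS = sqrt(41) = 6.4031

6.4031


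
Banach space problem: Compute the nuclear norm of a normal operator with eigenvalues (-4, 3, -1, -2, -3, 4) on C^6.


For a normal operator, singular values equal |eigenvalues|.
Trace norm = sum |lambda_i| = 4 + 3 + 1 + 2 + 3 + 4
= 17

17


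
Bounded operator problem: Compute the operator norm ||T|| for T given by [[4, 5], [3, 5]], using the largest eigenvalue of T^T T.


A^T A = [[25, 35], [35, 50]]
trace(A^T A) = 75, det(A^T A) = 25
discriminant = 75^2 - 4*25 = 5525
Largest eigenvalue of A^T A = (trace + sqrt(disc))/2 = 74.6652
||T|| = sqrt(74.6652) = 8.6409

8.6409


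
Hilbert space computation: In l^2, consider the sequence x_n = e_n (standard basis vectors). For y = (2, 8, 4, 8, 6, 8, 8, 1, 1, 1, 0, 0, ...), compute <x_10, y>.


x_10 = e_10 is the standard basis vector with 1 in position 10.
<x_10, y> = y_10 = 1
As n -> infinity, <x_n, y> -> 0, confirming weak convergence of (x_n) to 0.

1


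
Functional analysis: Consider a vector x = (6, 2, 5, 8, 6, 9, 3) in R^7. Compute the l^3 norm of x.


The l^3 norm = (sum |x_i|^3)^(1/3)
Sum of 3th powers = 216 + 8 + 125 + 512 + 216 + 729 + 27 = 1833
||x||_3 = (1833)^(1/3) = 12.2383

12.2383


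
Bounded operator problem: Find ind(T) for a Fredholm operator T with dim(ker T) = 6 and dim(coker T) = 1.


The Fredholm index is defined as ind(T) = dim(ker T) - dim(coker T)
= 6 - 1
= 5

5


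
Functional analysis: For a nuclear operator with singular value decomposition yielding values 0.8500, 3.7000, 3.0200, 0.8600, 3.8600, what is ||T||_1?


The nuclear norm is the sum of all singular values.
||T||_1 = 0.8500 + 3.7000 + 3.0200 + 0.8600 + 3.8600
= 12.2900

12.2900


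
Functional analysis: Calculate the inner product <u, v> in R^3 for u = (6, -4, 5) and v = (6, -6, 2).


Computing the standard inner product <u, v> = sum u_i * v_i
= 6*6 + -4*-6 + 5*2
= 36 + 24 + 10
= 70

70


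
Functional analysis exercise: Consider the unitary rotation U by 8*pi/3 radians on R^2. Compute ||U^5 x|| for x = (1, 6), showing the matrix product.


U is a rotation by theta = 8*pi/3
U^5 = rotation by 5*theta = 40*pi/3 = 4*pi/3 (mod 2*pi)
cos(4*pi/3) = -0.5000, sin(4*pi/3) = -0.8660
U^5 x = (-0.5000 * 1 - -0.8660 * 6, -0.8660 * 1 + -0.5000 * 6)
= (4.6962, -3.8660)
||U^5 x|| = sqrt(4.6962^2 + (-3.8660)^2) = sqrt(37.0000) = 6.0828

6.0828


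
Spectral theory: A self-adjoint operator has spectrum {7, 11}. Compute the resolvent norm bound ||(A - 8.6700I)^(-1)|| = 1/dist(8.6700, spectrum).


dist(8.6700, {7, 11}) = min(|8.6700 - 7|, |8.6700 - 11|)
= min(1.6700, 2.3300) = 1.6700
Resolvent bound = 1/1.6700 = 0.5988

0.5988


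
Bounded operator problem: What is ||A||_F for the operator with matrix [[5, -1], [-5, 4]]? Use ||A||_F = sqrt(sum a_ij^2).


||A||_F^2 = sum a_ij^2
= 5^2 + (-1)^2 + (-5)^2 + 4^2
= 25 + 1 + 25 + 16 = 67
||A||_F = sqrt(67) = 8.1854

8.1854


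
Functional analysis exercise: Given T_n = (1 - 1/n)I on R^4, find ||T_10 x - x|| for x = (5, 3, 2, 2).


T_10 x - x = (1 - 1/10)x - x = -x/10
||x|| = sqrt(42) = 6.4807
||T_10 x - x|| = ||x||/10 = 6.4807/10 = 0.6481

0.6481


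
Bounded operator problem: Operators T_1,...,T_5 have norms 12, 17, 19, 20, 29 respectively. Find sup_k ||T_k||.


By the Uniform Boundedness Principle, the supremum of norms is finite.
sup_k ||T_k|| = max(12, 17, 19, 20, 29) = 29

29
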